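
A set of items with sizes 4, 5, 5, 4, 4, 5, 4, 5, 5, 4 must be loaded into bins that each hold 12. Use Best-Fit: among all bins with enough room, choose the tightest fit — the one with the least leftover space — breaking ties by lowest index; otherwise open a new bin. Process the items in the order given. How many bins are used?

5

4 → bin 1 (remaining 8)
5 → bin 1 (remaining 3)
5 → bin 2 (remaining 7)
4 → bin 2 (remaining 3)
4 → bin 3 (remaining 8)
5 → bin 3 (remaining 3)
4 → bin 4 (remaining 8)
5 → bin 4 (remaining 3)
5 → bin 5 (remaining 7)
4 → bin 5 (remaining 3)
Final bins: [4,5] [5,4] [4,5] [4,5] [5,4].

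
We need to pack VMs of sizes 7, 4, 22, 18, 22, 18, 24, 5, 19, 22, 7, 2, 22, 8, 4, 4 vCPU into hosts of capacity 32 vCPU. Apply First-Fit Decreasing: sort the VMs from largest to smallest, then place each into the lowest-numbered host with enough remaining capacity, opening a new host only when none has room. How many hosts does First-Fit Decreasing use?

8

Sorted descending: 24, 22, 22, 22, 22, 19, 18, 18, 8, 7, 7, 5, 4, 4, 4, 2.
Put 24 vCPU in host 1; 8 vCPU remain.
Put 22 vCPU in host 2; 10 vCPU remain.
Put 22 vCPU in host 3; 10 vCPU remain.
Put 22 vCPU in host 4; 10 vCPU remain.
Put 22 vCPU in host 5; 10 vCPU remain.
Put 19 vCPU in host 6; 13 vCPU remain.
Put 18 vCPU in host 7; 14 vCPU remain.
Put 18 vCPU in host 8; 14 vCPU remain.
Put 8 vCPU in host 1; 0 vCPU remain.
Put 7 vCPU in host 2; 3 vCPU remain.
Put 7 vCPU in host 3; 3 vCPU remain.
Put 5 vCPU in host 4; 5 vCPU remain.
Put 4 vCPU in host 4; 1 vCPU remain.
Put 4 vCPU in host 5; 6 vCPU remain.
Put 4 vCPU in host 5; 2 vCPU remain.
Put 2 vCPU in host 2; 1 vCPU remain.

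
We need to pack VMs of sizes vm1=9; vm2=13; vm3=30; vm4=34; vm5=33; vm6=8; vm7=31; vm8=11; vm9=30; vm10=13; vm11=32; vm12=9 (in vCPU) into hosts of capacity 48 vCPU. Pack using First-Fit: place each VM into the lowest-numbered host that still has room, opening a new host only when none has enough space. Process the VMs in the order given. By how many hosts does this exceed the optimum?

First-Fit: [9,13,8,11] [30,13] [34,9] [33] [31] [30] [32] → 7 hosts.
Total size 253 vCPU; any packing needs at least ⌈253/48⌉ = 6 hosts.
An optimal packing achieves that bound: [34,13] [33,13] [32,11] [31,9,8] [30,9] [30] → 6 hosts.
Excess: 7 − 6 = 1.

1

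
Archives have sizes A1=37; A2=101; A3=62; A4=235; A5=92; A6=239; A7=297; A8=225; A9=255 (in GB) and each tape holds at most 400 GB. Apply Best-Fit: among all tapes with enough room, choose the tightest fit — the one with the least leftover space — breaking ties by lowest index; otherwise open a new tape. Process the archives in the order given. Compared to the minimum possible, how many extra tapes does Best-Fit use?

Best-Fit: [37,101,62] [235,92] [239] [297] [225] [255] → 6 tapes.
5 archives exceed 200 GB (half the capacity), and no two of those can share a tape, so at least 5 tapes are needed.
An optimal packing achieves that bound: [297,101] [255,92,37] [239,62] [235] [225] → 5 tapes.
Excess: 6 − 5 = 1.

1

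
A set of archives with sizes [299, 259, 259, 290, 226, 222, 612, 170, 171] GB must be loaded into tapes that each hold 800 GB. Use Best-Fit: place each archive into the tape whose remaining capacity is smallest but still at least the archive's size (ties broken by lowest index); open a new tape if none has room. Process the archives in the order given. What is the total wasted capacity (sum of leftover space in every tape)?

692

Put 299 GB in tape 1; 501 GB remain.
Put 259 GB in tape 1; 242 GB remain.
Put 259 GB in tape 2; 541 GB remain.
Put 290 GB in tape 2; 251 GB remain.
Put 226 GB in tape 1; 16 GB remain.
Put 222 GB in tape 2; 29 GB remain.
Put 612 GB in tape 3; 188 GB remain.
Put 170 GB in tape 3; 18 GB remain.
Put 171 GB in tape 4; 629 GB remain.
4 tapes × 800 GB = 3200 GB; used 2508 GB; unused 692 GB.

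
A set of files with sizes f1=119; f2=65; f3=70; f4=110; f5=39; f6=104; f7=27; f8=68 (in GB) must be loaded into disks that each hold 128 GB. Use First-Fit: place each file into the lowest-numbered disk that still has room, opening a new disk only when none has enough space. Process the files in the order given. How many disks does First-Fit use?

6

f1 (119 GB) → disk 1 (remaining 9 GB)
f2 (65 GB) → disk 2 (remaining 63 GB)
f3 (70 GB) → disk 3 (remaining 58 GB)
f4 (110 GB) → disk 4 (remaining 18 GB)
f5 (39 GB) → disk 2 (remaining 24 GB)
f6 (104 GB) → disk 5 (remaining 24 GB)
f7 (27 GB) → disk 3 (remaining 31 GB)
f8 (68 GB) → disk 6 (remaining 60 GB)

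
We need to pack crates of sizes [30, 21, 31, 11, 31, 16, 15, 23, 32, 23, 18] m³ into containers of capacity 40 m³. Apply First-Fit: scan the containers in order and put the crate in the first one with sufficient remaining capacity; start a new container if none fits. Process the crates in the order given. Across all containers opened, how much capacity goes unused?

Put 30 m³ in container 1; 10 m³ remain.
Put 21 m³ in container 2; 19 m³ remain.
Put 31 m³ in container 3; 9 m³ remain.
Put 11 m³ in container 2; 8 m³ remain.
Put 31 m³ in container 4; 9 m³ remain.
Put 16 m³ in container 5; 24 m³ remain.
Put 15 m³ in container 5; 9 m³ remain.
Put 23 m³ in container 6; 17 m³ remain.
Put 32 m³ in container 7; 8 m³ remain.
Put 23 m³ in container 8; 17 m³ remain.
Put 18 m³ in container 9; 22 m³ remain.
9 containers × 40 m³ = 360 m³; used 251 m³; unused 109 m³.

109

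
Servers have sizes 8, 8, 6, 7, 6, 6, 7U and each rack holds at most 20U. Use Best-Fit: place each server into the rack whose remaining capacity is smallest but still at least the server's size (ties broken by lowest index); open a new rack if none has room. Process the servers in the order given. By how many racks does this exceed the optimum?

Best-Fit: [8,8] [6,7,6] [6,7] → 3 racks.
Total size 48U; any packing needs at least ⌈48/20⌉ = 3 racks.
So 3 is already optimal.

0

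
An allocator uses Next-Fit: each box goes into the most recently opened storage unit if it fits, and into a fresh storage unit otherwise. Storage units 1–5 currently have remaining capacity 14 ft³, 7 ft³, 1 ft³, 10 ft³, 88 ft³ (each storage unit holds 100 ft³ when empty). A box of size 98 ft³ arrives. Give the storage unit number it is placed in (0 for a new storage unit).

0

Next-Fit only looks at storage unit 5, which has 88 ft³ free.
98 ft³ does not fit, so a new storage unit is opened.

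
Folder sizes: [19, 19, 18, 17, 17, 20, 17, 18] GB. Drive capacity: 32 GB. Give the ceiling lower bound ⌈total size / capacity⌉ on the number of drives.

5 drives

Total size = 19 + 19 + 18 + 17 + 17 + 20 + 17 + 18 = 145 GB.
⌈145 / 32⌉ = 5.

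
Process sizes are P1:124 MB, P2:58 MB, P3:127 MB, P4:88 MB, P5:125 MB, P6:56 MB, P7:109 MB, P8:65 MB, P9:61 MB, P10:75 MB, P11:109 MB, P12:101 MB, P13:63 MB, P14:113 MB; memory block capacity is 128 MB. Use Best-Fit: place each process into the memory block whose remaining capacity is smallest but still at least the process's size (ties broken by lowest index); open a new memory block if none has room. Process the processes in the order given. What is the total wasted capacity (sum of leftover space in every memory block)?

P1 (124 MB) → memory block 1 (remaining 4 MB)
P2 (58 MB) → memory block 2 (remaining 70 MB)
P3 (127 MB) → memory block 3 (remaining 1 MB)
P4 (88 MB) → memory block 4 (remaining 40 MB)
P5 (125 MB) → memory block 5 (remaining 3 MB)
P6 (56 MB) → memory block 2 (remaining 14 MB)
P7 (109 MB) → memory block 6 (remaining 19 MB)
P8 (65 MB) → memory block 7 (remaining 63 MB)
P9 (61 MB) → memory block 7 (remaining 2 MB)
P10 (75 MB) → memory block 8 (remaining 53 MB)
P11 (109 MB) → memory block 9 (remaining 19 MB)
P12 (101 MB) → memory block 10 (remaining 27 MB)
P13 (63 MB) → memory block 11 (remaining 65 MB)
P14 (113 MB) → memory block 12 (remaining 15 MB)
12 memory blocks × 128 MB = 1536 MB; used 1274 MB; unused 262 MB.

262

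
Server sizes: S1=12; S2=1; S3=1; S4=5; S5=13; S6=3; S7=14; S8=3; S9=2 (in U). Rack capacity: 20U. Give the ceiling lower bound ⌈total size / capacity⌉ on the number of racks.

3

Total size = 12 + 1 + 1 + 5 + 13 + 3 + 14 + 3 + 2 = 54U.
⌈54 / 20⌉ = 3.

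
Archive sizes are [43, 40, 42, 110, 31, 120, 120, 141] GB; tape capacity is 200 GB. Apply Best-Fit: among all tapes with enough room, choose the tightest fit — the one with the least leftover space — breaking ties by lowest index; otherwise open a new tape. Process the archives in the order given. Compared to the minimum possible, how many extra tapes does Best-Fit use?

Best-Fit: [43,40,42,31] [110] [120] [120] [141] → 5 tapes.
Total size 647 GB; any packing needs at least ⌈647/200⌉ = 4 tapes.
An optimal packing achieves that bound: [141,43] [120,42,31] [120,40] [110] → 4 tapes.
Excess: 5 − 4 = 1.

1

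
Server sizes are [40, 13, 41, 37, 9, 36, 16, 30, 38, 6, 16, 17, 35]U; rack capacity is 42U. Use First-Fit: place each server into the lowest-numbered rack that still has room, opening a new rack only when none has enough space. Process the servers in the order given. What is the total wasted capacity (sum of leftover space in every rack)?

44

Put 40U in rack 1; 2U remain.
Put 13U in rack 2; 29U remain.
Put 41U in rack 3; 1U remain.
Put 37U in rack 4; 5U remain.
Put 9U in rack 2; 20U remain.
Put 36U in rack 5; 6U remain.
Put 16U in rack 2; 4U remain.
Put 30U in rack 6; 12U remain.
Put 38U in rack 7; 4U remain.
Put 6U in rack 5; 0U remain.
Put 16U in rack 8; 26U remain.
Put 17U in rack 8; 9U remain.
Put 35U in rack 9; 7U remain.
9 racks × 42U = 378U; used 334U; unused 44U.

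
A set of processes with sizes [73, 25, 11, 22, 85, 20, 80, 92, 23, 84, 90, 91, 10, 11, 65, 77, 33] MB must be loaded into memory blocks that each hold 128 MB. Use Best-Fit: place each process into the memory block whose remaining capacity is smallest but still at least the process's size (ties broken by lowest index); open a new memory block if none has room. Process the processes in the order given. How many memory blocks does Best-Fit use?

9

Put 73 MB in memory block 1; 55 MB remain.
Put 25 MB in memory block 1; 30 MB remain.
Put 11 MB in memory block 1; 19 MB remain.
Put 22 MB in memory block 2; 106 MB remain.
Put 85 MB in memory block 2; 21 MB remain.
Put 20 MB in memory block 2; 1 MB remain.
Put 80 MB in memory block 3; 48 MB remain.
Put 92 MB in memory block 4; 36 MB remain.
Put 23 MB in memory block 4; 13 MB remain.
Put 84 MB in memory block 5; 44 MB remain.
Put 90 MB in memory block 6; 38 MB remain.
Put 91 MB in memory block 7; 37 MB remain.
Put 10 MB in memory block 4; 3 MB remain.
Put 11 MB in memory block 1; 8 MB remain.
Put 65 MB in memory block 8; 63 MB remain.
Put 77 MB in memory block 9; 51 MB remain.
Put 33 MB in memory block 7; 4 MB remain.
Final memory blocks: [73,25,11,11] [22,85,20] [80] [92,23,10] [84] [90] [91,33] [65] [77].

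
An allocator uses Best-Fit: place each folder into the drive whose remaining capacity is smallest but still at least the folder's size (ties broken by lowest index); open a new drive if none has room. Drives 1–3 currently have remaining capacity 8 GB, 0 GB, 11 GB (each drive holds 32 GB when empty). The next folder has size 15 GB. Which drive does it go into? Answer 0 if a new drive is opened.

No drive has ≥ 15 GB free, so a new drive is opened.

0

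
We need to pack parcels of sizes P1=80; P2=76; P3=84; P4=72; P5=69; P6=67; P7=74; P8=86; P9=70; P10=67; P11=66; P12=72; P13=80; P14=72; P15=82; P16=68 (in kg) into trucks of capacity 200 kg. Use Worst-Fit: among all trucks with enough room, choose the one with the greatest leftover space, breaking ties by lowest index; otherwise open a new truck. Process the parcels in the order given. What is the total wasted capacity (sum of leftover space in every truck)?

Put P1 (80 kg) in truck 1; 120 kg remain.
Put P2 (76 kg) in truck 1; 44 kg remain.
Put P3 (84 kg) in truck 2; 116 kg remain.
Put P4 (72 kg) in truck 2; 44 kg remain.
Put P5 (69 kg) in truck 3; 131 kg remain.
Put P6 (67 kg) in truck 3; 64 kg remain.
Put P7 (74 kg) in truck 4; 126 kg remain.
Put P8 (86 kg) in truck 4; 40 kg remain.
Put P9 (70 kg) in truck 5; 130 kg remain.
Put P10 (67 kg) in truck 5; 63 kg remain.
Put P11 (66 kg) in truck 6; 134 kg remain.
Put P12 (72 kg) in truck 6; 62 kg remain.
Put P13 (80 kg) in truck 7; 120 kg remain.
Put P14 (72 kg) in truck 7; 48 kg remain.
Put P15 (82 kg) in truck 8; 118 kg remain.
Put P16 (68 kg) in truck 8; 50 kg remain.
8 trucks × 200 kg = 1600 kg; used 1185 kg; unused 415 kg.

415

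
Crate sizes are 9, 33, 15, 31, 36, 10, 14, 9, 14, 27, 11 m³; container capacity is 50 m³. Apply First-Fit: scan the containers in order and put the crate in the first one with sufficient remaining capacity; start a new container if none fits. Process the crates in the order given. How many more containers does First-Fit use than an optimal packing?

0

First-Fit: [9,33] [15,31] [36,10] [14,9,14,11] [27] → 5 containers.
Total size 209 m³; any packing needs at least ⌈209/50⌉ = 5 containers.
So 5 is already optimal.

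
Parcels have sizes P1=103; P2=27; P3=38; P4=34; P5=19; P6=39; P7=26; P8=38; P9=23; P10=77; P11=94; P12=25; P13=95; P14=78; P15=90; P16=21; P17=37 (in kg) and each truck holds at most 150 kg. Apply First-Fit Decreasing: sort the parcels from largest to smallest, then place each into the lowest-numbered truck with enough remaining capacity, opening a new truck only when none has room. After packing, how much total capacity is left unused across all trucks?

Sorted descending: 103, 95, 94, 90, 78, 77, 39, 38, 38, 37, 34, 27, 26, 25, 23, 21, 19.
truck 1: place 103 kg, 47 kg left
truck 2: place 95 kg, 55 kg left
truck 3: place 94 kg, 56 kg left
truck 4: place 90 kg, 60 kg left
truck 5: place 78 kg, 72 kg left
truck 6: place 77 kg, 73 kg left
truck 1: place 39 kg, 8 kg left
truck 2: place 38 kg, 17 kg left
truck 3: place 38 kg, 18 kg left
truck 4: place 37 kg, 23 kg left
truck 5: place 34 kg, 38 kg left
truck 5: place 27 kg, 11 kg left
truck 6: place 26 kg, 47 kg left
truck 6: place 25 kg, 22 kg left
truck 4: place 23 kg, 0 kg left
truck 6: place 21 kg, 1 kg left
truck 7: place 19 kg, 131 kg left
7 trucks × 150 kg = 1050 kg; used 864 kg; unused 186 kg.

186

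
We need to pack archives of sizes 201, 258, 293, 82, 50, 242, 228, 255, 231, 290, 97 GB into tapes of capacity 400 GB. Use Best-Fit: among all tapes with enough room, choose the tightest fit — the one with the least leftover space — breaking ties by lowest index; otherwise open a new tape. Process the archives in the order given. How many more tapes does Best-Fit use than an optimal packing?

0

Best-Fit: [201] [258,50] [293,82] [242] [228] [255] [231] [290,97] → 8 tapes.
8 archives exceed 200 GB (half the capacity), and no two of those can share a tape, so at least 8 tapes are needed.
So 8 is already optimal.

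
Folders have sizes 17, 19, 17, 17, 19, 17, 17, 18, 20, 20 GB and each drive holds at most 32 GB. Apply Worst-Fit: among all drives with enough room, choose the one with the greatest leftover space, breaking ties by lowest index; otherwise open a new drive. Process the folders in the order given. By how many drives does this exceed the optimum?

Worst-Fit: [17] [19] [17] [17] [19] [17] [17] [18] [20] [20] → 10 drives.
10 folders exceed 16 GB (half the capacity), and no two of those can share a drive, so at least 10 drives are needed.
So 10 is already optimal.

0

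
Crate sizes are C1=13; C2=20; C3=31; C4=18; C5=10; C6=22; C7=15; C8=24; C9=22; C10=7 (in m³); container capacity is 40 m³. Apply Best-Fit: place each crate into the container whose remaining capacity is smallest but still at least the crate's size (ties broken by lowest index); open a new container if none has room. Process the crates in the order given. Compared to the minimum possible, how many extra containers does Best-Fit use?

1

Best-Fit: [13,20,7] [31] [18,10] [22,15] [24] [22] → 6 containers.
Total size 182 m³; any packing needs at least ⌈182/40⌉ = 5 containers.
An optimal packing achieves that bound: [31,7] [24,15] [22,18] [22,13] [20,10] → 5 containers.
Excess: 6 − 5 = 1.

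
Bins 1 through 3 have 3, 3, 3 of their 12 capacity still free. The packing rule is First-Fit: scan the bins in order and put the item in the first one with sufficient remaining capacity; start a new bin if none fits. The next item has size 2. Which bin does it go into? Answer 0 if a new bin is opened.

1

Bins with room: bin 1 (3), bin 2 (3), bin 3 (3).
The first with room is bin 1.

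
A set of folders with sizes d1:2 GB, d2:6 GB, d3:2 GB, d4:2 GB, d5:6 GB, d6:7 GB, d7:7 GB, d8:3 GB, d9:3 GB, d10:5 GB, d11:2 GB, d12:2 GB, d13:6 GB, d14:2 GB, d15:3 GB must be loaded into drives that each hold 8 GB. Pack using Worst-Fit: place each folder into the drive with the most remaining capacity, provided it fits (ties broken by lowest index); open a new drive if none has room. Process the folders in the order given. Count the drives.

d1 (2 GB) → drive 1 (remaining 6 GB)
d2 (6 GB) → drive 1 (remaining 0 GB)
d3 (2 GB) → drive 2 (remaining 6 GB)
d4 (2 GB) → drive 2 (remaining 4 GB)
d5 (6 GB) → drive 3 (remaining 2 GB)
d6 (7 GB) → drive 4 (remaining 1 GB)
d7 (7 GB) → drive 5 (remaining 1 GB)
d8 (3 GB) → drive 2 (remaining 1 GB)
d9 (3 GB) → drive 6 (remaining 5 GB)
d10 (5 GB) → drive 6 (remaining 0 GB)
d11 (2 GB) → drive 3 (remaining 0 GB)
d12 (2 GB) → drive 7 (remaining 6 GB)
d13 (6 GB) → drive 7 (remaining 0 GB)
d14 (2 GB) → drive 8 (remaining 6 GB)
d15 (3 GB) → drive 8 (remaining 3 GB)
Final drives: [2,6] [2,2,3] [6,2] [7] [7] [3,5] [2,6] [2,3].

8 drives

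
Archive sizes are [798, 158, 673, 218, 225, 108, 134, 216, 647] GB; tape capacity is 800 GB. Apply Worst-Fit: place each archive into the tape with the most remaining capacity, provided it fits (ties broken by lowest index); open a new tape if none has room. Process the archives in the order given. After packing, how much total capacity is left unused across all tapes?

823

Put 798 GB in tape 1; 2 GB remain.
Put 158 GB in tape 2; 642 GB remain.
Put 673 GB in tape 3; 127 GB remain.
Put 218 GB in tape 2; 424 GB remain.
Put 225 GB in tape 2; 199 GB remain.
Put 108 GB in tape 2; 91 GB remain.
Put 134 GB in tape 4; 666 GB remain.
Put 216 GB in tape 4; 450 GB remain.
Put 647 GB in tape 5; 153 GB remain.
5 tapes × 800 GB = 4000 GB; used 3177 GB; unused 823 GB.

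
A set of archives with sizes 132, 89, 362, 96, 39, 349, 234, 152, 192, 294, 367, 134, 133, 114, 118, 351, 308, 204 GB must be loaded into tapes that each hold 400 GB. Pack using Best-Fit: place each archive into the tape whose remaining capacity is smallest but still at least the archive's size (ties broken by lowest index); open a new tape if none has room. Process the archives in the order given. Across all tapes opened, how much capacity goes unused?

732

Put 132 GB in tape 1; 268 GB remain.
Put 89 GB in tape 1; 179 GB remain.
Put 362 GB in tape 2; 38 GB remain.
Put 96 GB in tape 1; 83 GB remain.
Put 39 GB in tape 1; 44 GB remain.
Put 349 GB in tape 3; 51 GB remain.
Put 234 GB in tape 4; 166 GB remain.
Put 152 GB in tape 4; 14 GB remain.
Put 192 GB in tape 5; 208 GB remain.
Put 294 GB in tape 6; 106 GB remain.
Put 367 GB in tape 7; 33 GB remain.
Put 134 GB in tape 5; 74 GB remain.
Put 133 GB in tape 8; 267 GB remain.
Put 114 GB in tape 8; 153 GB remain.
Put 118 GB in tape 8; 35 GB remain.
Put 351 GB in tape 9; 49 GB remain.
Put 308 GB in tape 10; 92 GB remain.
Put 204 GB in tape 11; 196 GB remain.
11 tapes × 400 GB = 4400 GB; used 3668 GB; unused 732 GB.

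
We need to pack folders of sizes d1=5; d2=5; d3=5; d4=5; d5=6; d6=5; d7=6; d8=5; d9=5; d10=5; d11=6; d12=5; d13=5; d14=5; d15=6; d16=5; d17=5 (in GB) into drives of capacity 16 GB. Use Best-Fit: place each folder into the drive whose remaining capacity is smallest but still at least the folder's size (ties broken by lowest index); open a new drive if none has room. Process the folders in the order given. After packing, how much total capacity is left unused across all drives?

7

drive 1: place d1 (5 GB), 11 GB left
drive 1: place d2 (5 GB), 6 GB left
drive 1: place d3 (5 GB), 1 GB left
drive 2: place d4 (5 GB), 11 GB left
drive 2: place d5 (6 GB), 5 GB left
drive 2: place d6 (5 GB), 0 GB left
drive 3: place d7 (6 GB), 10 GB left
drive 3: place d8 (5 GB), 5 GB left
drive 3: place d9 (5 GB), 0 GB left
drive 4: place d10 (5 GB), 11 GB left
drive 4: place d11 (6 GB), 5 GB left
drive 4: place d12 (5 GB), 0 GB left
drive 5: place d13 (5 GB), 11 GB left
drive 5: place d14 (5 GB), 6 GB left
drive 5: place d15 (6 GB), 0 GB left
drive 6: place d16 (5 GB), 11 GB left
drive 6: place d17 (5 GB), 6 GB left
6 drives × 16 GB = 96 GB; used 89 GB; unused 7 GB.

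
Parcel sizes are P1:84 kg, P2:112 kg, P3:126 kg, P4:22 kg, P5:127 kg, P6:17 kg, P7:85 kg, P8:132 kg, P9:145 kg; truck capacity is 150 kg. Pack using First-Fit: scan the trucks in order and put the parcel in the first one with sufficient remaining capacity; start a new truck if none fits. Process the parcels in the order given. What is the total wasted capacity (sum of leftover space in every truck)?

Put P1 (84 kg) in truck 1; 66 kg remain.
Put P2 (112 kg) in truck 2; 38 kg remain.
Put P3 (126 kg) in truck 3; 24 kg remain.
Put P4 (22 kg) in truck 1; 44 kg remain.
Put P5 (127 kg) in truck 4; 23 kg remain.
Put P6 (17 kg) in truck 1; 27 kg remain.
Put P7 (85 kg) in truck 5; 65 kg remain.
Put P8 (132 kg) in truck 6; 18 kg remain.
Put P9 (145 kg) in truck 7; 5 kg remain.
7 trucks × 150 kg = 1050 kg; used 850 kg; unused 200 kg.

200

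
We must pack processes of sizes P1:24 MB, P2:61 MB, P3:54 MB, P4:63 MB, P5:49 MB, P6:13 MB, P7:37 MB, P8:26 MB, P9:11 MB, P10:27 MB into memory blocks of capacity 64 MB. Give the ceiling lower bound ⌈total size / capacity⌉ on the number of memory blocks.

6

Total size = 24 + 61 + 54 + 63 + 49 + 13 + 37 + 26 + 11 + 27 = 365 MB.
⌈365 / 64⌉ = 6.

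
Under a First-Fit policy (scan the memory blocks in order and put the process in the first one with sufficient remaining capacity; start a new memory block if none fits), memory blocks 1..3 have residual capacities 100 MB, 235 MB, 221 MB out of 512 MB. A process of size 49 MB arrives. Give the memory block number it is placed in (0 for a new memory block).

Memory blocks with room: memory block 1 (100 MB), memory block 2 (235 MB), memory block 3 (221 MB).
The first with room is memory block 1.

1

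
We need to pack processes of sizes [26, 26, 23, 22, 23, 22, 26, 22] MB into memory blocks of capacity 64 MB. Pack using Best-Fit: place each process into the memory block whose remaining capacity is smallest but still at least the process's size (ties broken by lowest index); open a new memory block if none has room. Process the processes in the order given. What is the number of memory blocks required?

memory block 1: place 26 MB, 38 MB left
memory block 1: place 26 MB, 12 MB left
memory block 2: place 23 MB, 41 MB left
memory block 2: place 22 MB, 19 MB left
memory block 3: place 23 MB, 41 MB left
memory block 3: place 22 MB, 19 MB left
memory block 4: place 26 MB, 38 MB left
memory block 4: place 22 MB, 16 MB left

4 memory blocks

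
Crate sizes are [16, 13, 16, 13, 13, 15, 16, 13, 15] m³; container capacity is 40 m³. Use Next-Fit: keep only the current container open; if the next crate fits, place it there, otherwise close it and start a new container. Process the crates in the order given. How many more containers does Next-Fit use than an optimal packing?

1

Next-Fit: [16,13] [16,13] [13,15] [16,13] [15] → 5 containers.
Total size 130 m³; any packing needs at least ⌈130/40⌉ = 4 containers.
An optimal packing achieves that bound: [16,16] [16,15] [15,13] [13,13,13] → 4 containers.
Excess: 5 − 4 = 1.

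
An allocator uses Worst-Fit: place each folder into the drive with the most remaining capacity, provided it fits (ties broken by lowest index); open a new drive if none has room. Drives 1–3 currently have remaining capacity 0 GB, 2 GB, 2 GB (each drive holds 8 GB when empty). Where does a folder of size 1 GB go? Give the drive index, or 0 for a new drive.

Drives with room: drive 2 (2 GB), drive 3 (2 GB).
Most room is drive 2 with 2 GB free.

2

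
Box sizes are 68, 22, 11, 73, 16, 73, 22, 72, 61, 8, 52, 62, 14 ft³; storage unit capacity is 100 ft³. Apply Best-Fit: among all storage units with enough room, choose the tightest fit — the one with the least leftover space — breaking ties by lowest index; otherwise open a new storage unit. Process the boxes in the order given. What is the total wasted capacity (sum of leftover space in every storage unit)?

146

68 ft³ → storage unit 1 (remaining 32 ft³)
22 ft³ → storage unit 1 (remaining 10 ft³)
11 ft³ → storage unit 2 (remaining 89 ft³)
73 ft³ → storage unit 2 (remaining 16 ft³)
16 ft³ → storage unit 2 (remaining 0 ft³)
73 ft³ → storage unit 3 (remaining 27 ft³)
22 ft³ → storage unit 3 (remaining 5 ft³)
72 ft³ → storage unit 4 (remaining 28 ft³)
61 ft³ → storage unit 5 (remaining 39 ft³)
8 ft³ → storage unit 1 (remaining 2 ft³)
52 ft³ → storage unit 6 (remaining 48 ft³)
62 ft³ → storage unit 7 (remaining 38 ft³)
14 ft³ → storage unit 4 (remaining 14 ft³)
7 storage units × 100 ft³ = 700 ft³; used 554 ft³; unused 146 ft³.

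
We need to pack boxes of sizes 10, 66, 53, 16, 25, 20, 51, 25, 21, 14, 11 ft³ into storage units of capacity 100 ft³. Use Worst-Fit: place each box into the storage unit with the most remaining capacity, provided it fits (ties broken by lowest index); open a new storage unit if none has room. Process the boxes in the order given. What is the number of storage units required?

10 ft³ → storage unit 1 (remaining 90 ft³)
66 ft³ → storage unit 1 (remaining 24 ft³)
53 ft³ → storage unit 2 (remaining 47 ft³)
16 ft³ → storage unit 2 (remaining 31 ft³)
25 ft³ → storage unit 2 (remaining 6 ft³)
20 ft³ → storage unit 1 (remaining 4 ft³)
51 ft³ → storage unit 3 (remaining 49 ft³)
25 ft³ → storage unit 3 (remaining 24 ft³)
21 ft³ → storage unit 3 (remaining 3 ft³)
14 ft³ → storage unit 4 (remaining 86 ft³)
11 ft³ → storage unit 4 (remaining 75 ft³)
Final storage units: [10,66,20] [53,16,25] [51,25,21] [14,11].

4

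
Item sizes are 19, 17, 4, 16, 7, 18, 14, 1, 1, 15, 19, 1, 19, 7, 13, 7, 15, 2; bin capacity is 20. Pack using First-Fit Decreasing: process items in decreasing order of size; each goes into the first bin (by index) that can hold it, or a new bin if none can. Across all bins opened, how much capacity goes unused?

Sorted descending: 19, 19, 19, 18, 17, 16, 15, 15, 14, 13, 7, 7, 7, 4, 2, 1, 1, 1.
19 → bin 1 (remaining 1)
19 → bin 2 (remaining 1)
19 → bin 3 (remaining 1)
18 → bin 4 (remaining 2)
17 → bin 5 (remaining 3)
16 → bin 6 (remaining 4)
15 → bin 7 (remaining 5)
15 → bin 8 (remaining 5)
14 → bin 9 (remaining 6)
13 → bin 10 (remaining 7)
7 → bin 10 (remaining 0)
7 → bin 11 (remaining 13)
7 → bin 11 (remaining 6)
4 → bin 6 (remaining 0)
2 → bin 4 (remaining 0)
1 → bin 1 (remaining 0)
1 → bin 2 (remaining 0)
1 → bin 3 (remaining 0)
11 bins × 20 = 220; used 195; unused 25.

25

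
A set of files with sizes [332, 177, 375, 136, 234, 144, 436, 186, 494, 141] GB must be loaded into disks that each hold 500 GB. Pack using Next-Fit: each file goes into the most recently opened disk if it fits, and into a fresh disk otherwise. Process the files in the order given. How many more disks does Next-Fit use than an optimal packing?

Next-Fit: [332] [177] [375] [136,234] [144] [436] [186] [494] [141] → 9 disks.
Total size 2655 GB; any packing needs at least ⌈2655/500⌉ = 6 disks.
An optimal packing achieves that bound: [494] [436] [375] [332,144] [234,186] [177,141,136] → 6 disks.
Excess: 9 − 6 = 3.

3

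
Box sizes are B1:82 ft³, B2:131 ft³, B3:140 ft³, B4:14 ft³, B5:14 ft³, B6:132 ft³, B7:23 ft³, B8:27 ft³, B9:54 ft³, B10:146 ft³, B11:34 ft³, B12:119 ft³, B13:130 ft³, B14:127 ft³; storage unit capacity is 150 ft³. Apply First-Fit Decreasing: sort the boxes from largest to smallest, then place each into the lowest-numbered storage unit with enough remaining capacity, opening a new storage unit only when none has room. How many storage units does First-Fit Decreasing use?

Sorted descending: 146, 140, 132, 131, 130, 127, 119, 82, 54, 34, 27, 23, 14, 14.
146 ft³ → storage unit 1 (remaining 4 ft³)
140 ft³ → storage unit 2 (remaining 10 ft³)
132 ft³ → storage unit 3 (remaining 18 ft³)
131 ft³ → storage unit 4 (remaining 19 ft³)
130 ft³ → storage unit 5 (remaining 20 ft³)
127 ft³ → storage unit 6 (remaining 23 ft³)
119 ft³ → storage unit 7 (remaining 31 ft³)
82 ft³ → storage unit 8 (remaining 68 ft³)
54 ft³ → storage unit 8 (remaining 14 ft³)
34 ft³ → storage unit 9 (remaining 116 ft³)
27 ft³ → storage unit 7 (remaining 4 ft³)
23 ft³ → storage unit 6 (remaining 0 ft³)
14 ft³ → storage unit 3 (remaining 4 ft³)
14 ft³ → storage unit 4 (remaining 5 ft³)
Final storage units: [146] [140] [132,14] [131,14] [130] [127,23] [119,27] [82,54] [34].

9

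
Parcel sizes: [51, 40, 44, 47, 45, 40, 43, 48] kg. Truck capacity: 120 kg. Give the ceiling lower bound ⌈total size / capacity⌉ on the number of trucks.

3

Total size = 51 + 40 + 44 + 47 + 45 + 40 + 43 + 48 = 358 kg.
⌈358 / 120⌉ = 3.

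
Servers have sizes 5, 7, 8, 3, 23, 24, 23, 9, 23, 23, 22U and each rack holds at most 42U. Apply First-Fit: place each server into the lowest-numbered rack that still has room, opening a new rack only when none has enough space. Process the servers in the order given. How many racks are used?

7

Put 5U in rack 1; 37U remain.
Put 7U in rack 1; 30U remain.
Put 8U in rack 1; 22U remain.
Put 3U in rack 1; 19U remain.
Put 23U in rack 2; 19U remain.
Put 24U in rack 3; 18U remain.
Put 23U in rack 4; 19U remain.
Put 9U in rack 1; 10U remain.
Put 23U in rack 5; 19U remain.
Put 23U in rack 6; 19U remain.
Put 22U in rack 7; 20U remain.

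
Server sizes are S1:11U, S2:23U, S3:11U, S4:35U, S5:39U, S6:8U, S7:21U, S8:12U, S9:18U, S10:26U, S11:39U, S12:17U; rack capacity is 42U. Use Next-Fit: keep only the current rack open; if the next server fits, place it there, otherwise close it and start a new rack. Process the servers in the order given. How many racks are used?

9

Put S1 (11U) in rack 1; 31U remain.
Put S2 (23U) in rack 1; 8U remain.
Put S3 (11U) in rack 2; 31U remain.
Put S4 (35U) in rack 3; 7U remain.
Put S5 (39U) in rack 4; 3U remain.
Put S6 (8U) in rack 5; 34U remain.
Put S7 (21U) in rack 5; 13U remain.
Put S8 (12U) in rack 5; 1U remain.
Put S9 (18U) in rack 6; 24U remain.
Put S10 (26U) in rack 7; 16U remain.
Put S11 (39U) in rack 8; 3U remain.
Put S12 (17U) in rack 9; 25U remain.
Final racks: [11,23] [11] [35] [39] [8,21,12] [18] [26] [39] [17].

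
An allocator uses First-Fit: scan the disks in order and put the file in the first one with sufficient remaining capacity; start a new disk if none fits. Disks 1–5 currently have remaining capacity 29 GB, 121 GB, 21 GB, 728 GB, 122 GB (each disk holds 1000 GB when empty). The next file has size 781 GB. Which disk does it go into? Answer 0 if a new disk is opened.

0

No disk has ≥ 781 GB free, so a new disk is opened.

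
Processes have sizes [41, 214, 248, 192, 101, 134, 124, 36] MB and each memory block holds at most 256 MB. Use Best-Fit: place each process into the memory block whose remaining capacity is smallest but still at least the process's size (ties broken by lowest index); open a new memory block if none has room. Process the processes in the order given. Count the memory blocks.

5

41 MB → memory block 1 (remaining 215 MB)
214 MB → memory block 1 (remaining 1 MB)
248 MB → memory block 2 (remaining 8 MB)
192 MB → memory block 3 (remaining 64 MB)
101 MB → memory block 4 (remaining 155 MB)
134 MB → memory block 4 (remaining 21 MB)
124 MB → memory block 5 (remaining 132 MB)
36 MB → memory block 3 (remaining 28 MB)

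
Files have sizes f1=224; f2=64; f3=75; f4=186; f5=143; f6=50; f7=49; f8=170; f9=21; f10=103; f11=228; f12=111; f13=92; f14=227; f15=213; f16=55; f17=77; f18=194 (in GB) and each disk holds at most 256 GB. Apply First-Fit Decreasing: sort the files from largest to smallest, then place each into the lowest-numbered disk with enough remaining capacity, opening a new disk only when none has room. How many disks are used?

10 disks

Sorted descending: 228, 227, 224, 213, 194, 186, 170, 143, 111, 103, 92, 77, 75, 64, 55, 50, 49, 21.
228 GB → disk 1 (remaining 28 GB)
227 GB → disk 2 (remaining 29 GB)
224 GB → disk 3 (remaining 32 GB)
213 GB → disk 4 (remaining 43 GB)
194 GB → disk 5 (remaining 62 GB)
186 GB → disk 6 (remaining 70 GB)
170 GB → disk 7 (remaining 86 GB)
143 GB → disk 8 (remaining 113 GB)
111 GB → disk 8 (remaining 2 GB)
103 GB → disk 9 (remaining 153 GB)
92 GB → disk 9 (remaining 61 GB)
77 GB → disk 7 (remaining 9 GB)
75 GB → disk 10 (remaining 181 GB)
64 GB → disk 6 (remaining 6 GB)
55 GB → disk 5 (remaining 7 GB)
50 GB → disk 9 (remaining 11 GB)
49 GB → disk 10 (remaining 132 GB)
21 GB → disk 1 (remaining 7 GB)
Final disks: [228,21] [227] [224] [213] [194,55] [186,64] [170,77] [143,111] [103,92,50] [75,49].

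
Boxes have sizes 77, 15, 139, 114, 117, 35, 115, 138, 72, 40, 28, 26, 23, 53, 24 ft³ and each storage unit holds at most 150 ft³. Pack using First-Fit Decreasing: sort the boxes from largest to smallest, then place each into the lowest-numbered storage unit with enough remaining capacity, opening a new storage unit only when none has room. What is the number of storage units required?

8 storage units

Sorted descending: 139, 138, 117, 115, 114, 77, 72, 53, 40, 35, 28, 26, 24, 23, 15.
139 ft³ → storage unit 1 (remaining 11 ft³)
138 ft³ → storage unit 2 (remaining 12 ft³)
117 ft³ → storage unit 3 (remaining 33 ft³)
115 ft³ → storage unit 4 (remaining 35 ft³)
114 ft³ → storage unit 5 (remaining 36 ft³)
77 ft³ → storage unit 6 (remaining 73 ft³)
72 ft³ → storage unit 6 (remaining 1 ft³)
53 ft³ → storage unit 7 (remaining 97 ft³)
40 ft³ → storage unit 7 (remaining 57 ft³)
35 ft³ → storage unit 4 (remaining 0 ft³)
28 ft³ → storage unit 3 (remaining 5 ft³)
26 ft³ → storage unit 5 (remaining 10 ft³)
24 ft³ → storage unit 7 (remaining 33 ft³)
23 ft³ → storage unit 7 (remaining 10 ft³)
15 ft³ → storage unit 8 (remaining 135 ft³)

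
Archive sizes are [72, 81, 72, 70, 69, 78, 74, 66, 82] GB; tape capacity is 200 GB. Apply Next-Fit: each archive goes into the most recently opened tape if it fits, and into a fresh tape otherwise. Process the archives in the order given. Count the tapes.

5

Put 72 GB in tape 1; 128 GB remain.
Put 81 GB in tape 1; 47 GB remain.
Put 72 GB in tape 2; 128 GB remain.
Put 70 GB in tape 2; 58 GB remain.
Put 69 GB in tape 3; 131 GB remain.
Put 78 GB in tape 3; 53 GB remain.
Put 74 GB in tape 4; 126 GB remain.
Put 66 GB in tape 4; 60 GB remain.
Put 82 GB in tape 5; 118 GB remain.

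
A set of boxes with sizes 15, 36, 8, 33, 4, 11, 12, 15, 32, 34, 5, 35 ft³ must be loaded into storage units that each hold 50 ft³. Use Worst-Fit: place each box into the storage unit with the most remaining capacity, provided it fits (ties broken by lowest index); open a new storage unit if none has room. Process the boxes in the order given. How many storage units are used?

Put 15 ft³ in storage unit 1; 35 ft³ remain.
Put 36 ft³ in storage unit 2; 14 ft³ remain.
Put 8 ft³ in storage unit 1; 27 ft³ remain.
Put 33 ft³ in storage unit 3; 17 ft³ remain.
Put 4 ft³ in storage unit 1; 23 ft³ remain.
Put 11 ft³ in storage unit 1; 12 ft³ remain.
Put 12 ft³ in storage unit 3; 5 ft³ remain.
Put 15 ft³ in storage unit 4; 35 ft³ remain.
Put 32 ft³ in storage unit 4; 3 ft³ remain.
Put 34 ft³ in storage unit 5; 16 ft³ remain.
Put 5 ft³ in storage unit 5; 11 ft³ remain.
Put 35 ft³ in storage unit 6; 15 ft³ remain.

6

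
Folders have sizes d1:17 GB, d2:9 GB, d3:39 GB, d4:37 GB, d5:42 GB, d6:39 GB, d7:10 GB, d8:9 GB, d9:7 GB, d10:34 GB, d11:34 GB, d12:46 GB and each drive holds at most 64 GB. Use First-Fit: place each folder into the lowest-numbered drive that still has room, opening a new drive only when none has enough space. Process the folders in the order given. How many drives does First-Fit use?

7

Put d1 (17 GB) in drive 1; 47 GB remain.
Put d2 (9 GB) in drive 1; 38 GB remain.
Put d3 (39 GB) in drive 2; 25 GB remain.
Put d4 (37 GB) in drive 1; 1 GB remain.
Put d5 (42 GB) in drive 3; 22 GB remain.
Put d6 (39 GB) in drive 4; 25 GB remain.
Put d7 (10 GB) in drive 2; 15 GB remain.
Put d8 (9 GB) in drive 2; 6 GB remain.
Put d9 (7 GB) in drive 3; 15 GB remain.
Put d10 (34 GB) in drive 5; 30 GB remain.
Put d11 (34 GB) in drive 6; 30 GB remain.
Put d12 (46 GB) in drive 7; 18 GB remain.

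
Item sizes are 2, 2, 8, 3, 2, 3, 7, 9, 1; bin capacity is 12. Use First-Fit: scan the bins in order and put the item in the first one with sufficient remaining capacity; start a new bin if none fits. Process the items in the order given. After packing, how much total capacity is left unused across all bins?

11

2 → bin 1 (remaining 10)
2 → bin 1 (remaining 8)
8 → bin 1 (remaining 0)
3 → bin 2 (remaining 9)
2 → bin 2 (remaining 7)
3 → bin 2 (remaining 4)
7 → bin 3 (remaining 5)
9 → bin 4 (remaining 3)
1 → bin 2 (remaining 3)
4 bins × 12 = 48; used 37; unused 11.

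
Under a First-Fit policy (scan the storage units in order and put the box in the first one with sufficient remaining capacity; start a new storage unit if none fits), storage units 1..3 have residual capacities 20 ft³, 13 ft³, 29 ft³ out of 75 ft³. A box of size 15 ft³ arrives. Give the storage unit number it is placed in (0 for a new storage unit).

1

Storage units with room: storage unit 1 (20 ft³), storage unit 3 (29 ft³).
The first with room is storage unit 1.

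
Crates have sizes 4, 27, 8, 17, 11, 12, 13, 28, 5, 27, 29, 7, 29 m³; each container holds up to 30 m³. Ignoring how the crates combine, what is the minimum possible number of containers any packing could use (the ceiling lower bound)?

Total size = 4 + 27 + 8 + 17 + 11 + 12 + 13 + 28 + 5 + 27 + 29 + 7 + 29 = 217 m³.
⌈217 / 30⌉ = 8.

8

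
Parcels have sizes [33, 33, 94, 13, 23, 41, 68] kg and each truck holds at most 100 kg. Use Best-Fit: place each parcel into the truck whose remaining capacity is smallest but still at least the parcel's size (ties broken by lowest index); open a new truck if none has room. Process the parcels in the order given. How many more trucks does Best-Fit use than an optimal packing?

0

Best-Fit: [33,33,13] [94] [23,41] [68] → 4 trucks.
Total size 305 kg; any packing needs at least ⌈305/100⌉ = 4 trucks.
So 4 is already optimal.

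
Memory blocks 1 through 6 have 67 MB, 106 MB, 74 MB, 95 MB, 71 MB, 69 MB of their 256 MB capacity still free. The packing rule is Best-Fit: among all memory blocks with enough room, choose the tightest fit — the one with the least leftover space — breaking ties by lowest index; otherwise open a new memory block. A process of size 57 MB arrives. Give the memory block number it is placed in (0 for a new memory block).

1

Memory blocks with room: memory block 1 (67 MB), memory block 2 (106 MB), memory block 3 (74 MB), memory block 4 (95 MB), memory block 5 (71 MB), memory block 6 (69 MB).
Tightest fit is memory block 1 with 67 MB free.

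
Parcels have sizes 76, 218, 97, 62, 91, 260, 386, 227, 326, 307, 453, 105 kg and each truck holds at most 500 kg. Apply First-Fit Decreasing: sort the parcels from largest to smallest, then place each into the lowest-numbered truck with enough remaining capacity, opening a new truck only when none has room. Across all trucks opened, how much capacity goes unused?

392

Sorted descending: 453, 386, 326, 307, 260, 227, 218, 105, 97, 91, 76, 62.
453 kg → truck 1 (remaining 47 kg)
386 kg → truck 2 (remaining 114 kg)
326 kg → truck 3 (remaining 174 kg)
307 kg → truck 4 (remaining 193 kg)
260 kg → truck 5 (remaining 240 kg)
227 kg → truck 5 (remaining 13 kg)
218 kg → truck 6 (remaining 282 kg)
105 kg → truck 2 (remaining 9 kg)
97 kg → truck 3 (remaining 77 kg)
91 kg → truck 4 (remaining 102 kg)
76 kg → truck 3 (remaining 1 kg)
62 kg → truck 4 (remaining 40 kg)
6 trucks × 500 kg = 3000 kg; used 2608 kg; unused 392 kg.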